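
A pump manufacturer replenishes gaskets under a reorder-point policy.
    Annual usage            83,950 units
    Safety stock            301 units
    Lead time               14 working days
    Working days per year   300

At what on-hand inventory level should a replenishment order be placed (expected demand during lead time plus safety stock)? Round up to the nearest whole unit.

Daily demand d = 83,950 / 300 = 279.833 units/day
Demand during lead time = 279.833 × 14 = 3,917.67
Reorder point = 3,917.67 + 301 = 4,218.67 → round up

4,219 units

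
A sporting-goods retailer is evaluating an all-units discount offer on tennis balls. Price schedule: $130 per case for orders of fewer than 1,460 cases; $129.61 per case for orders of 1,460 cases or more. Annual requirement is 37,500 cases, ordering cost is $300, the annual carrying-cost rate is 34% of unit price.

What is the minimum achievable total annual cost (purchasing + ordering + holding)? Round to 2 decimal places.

H₁ = 34%×$130 = $44.2000;  H₂ = 34%×$129.61 = $44.0674
EOQ₁ = √(2×37,500×300/44.2000) = 713.48  (< 1,460, feasible at tier 1)
EOQ₂ = √(2×37,500×300/44.0674) = 714.55  (< 1,460 → use Q = 1,460 at tier-2 price)
TC(tier 1 (EOQ₁), Q≈713.5) = $4,906,535.69
TC(tier 2, Q≈1,460.0) = $4,900,249.68
Minimum at tier 2: $4,900,249.68

$4,900,249.68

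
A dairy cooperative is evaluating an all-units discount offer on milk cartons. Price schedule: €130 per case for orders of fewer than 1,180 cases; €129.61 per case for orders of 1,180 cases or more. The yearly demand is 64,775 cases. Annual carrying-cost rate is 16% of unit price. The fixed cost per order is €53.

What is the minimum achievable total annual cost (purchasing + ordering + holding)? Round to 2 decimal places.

H₁ = 16%×€130 = €20.8000;  H₂ = 16%×€129.61 = €20.7376
EOQ₁ = √(2×64,775×53/20.8000) = 574.55  (< 1,180, feasible at tier 1)
EOQ₂ = √(2×64,775×53/20.7376) = 575.41  (< 1,180 → use Q = 1,180 at tier-2 price)
TC(tier 1 (EOQ₁), Q≈574.5) = €8,432,700.56
TC(tier 2, Q≈1,180.0) = €8,410,632.32
Minimum at tier 2: €8,410,632.32

€8,410,632.32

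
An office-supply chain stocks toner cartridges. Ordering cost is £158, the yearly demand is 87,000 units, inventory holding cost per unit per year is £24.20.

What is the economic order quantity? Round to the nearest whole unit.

1,066 units

EOQ = √(2DS/H) = √(2 × 87,000 × 158 / 24.2)
    = √(1,136,033.06) ≈ 1,065.85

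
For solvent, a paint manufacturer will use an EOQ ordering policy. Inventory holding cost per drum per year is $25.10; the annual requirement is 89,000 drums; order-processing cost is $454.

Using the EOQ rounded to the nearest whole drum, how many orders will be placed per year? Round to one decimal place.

2DS/H = 2·89,000·454/25.1 = 3,219,601.59
EOQ = √3,219,601.59 ≈ 1,794.32 → Q = 1,794
N = D/Q = 89,000/1,794 ≈ 49.610 orders/yr

49.6 orders per year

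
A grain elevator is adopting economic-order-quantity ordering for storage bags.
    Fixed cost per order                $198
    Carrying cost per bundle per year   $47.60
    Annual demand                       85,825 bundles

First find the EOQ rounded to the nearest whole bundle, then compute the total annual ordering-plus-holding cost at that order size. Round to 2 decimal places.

EOQ = √(2DS/H) = √(2 × 85,825 × 198 / 47.6)
    = √(714,006.30) ≈ 844.99 → Q = 845 bundles
Annual ordering cost = (D/Q)·S = (85,825/845) × 198 = $20,110.47
Annual holding cost  = (Q/2)·H = (845/2) × 47.6 = $20,111.00
Total = $20,110.47 + $20,111.00 = $40,221.47

$40,221.47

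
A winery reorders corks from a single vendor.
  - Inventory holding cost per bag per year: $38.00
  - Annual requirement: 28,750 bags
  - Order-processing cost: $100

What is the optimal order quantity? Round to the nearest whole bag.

EOQ = √(2DS/H) = √(2 × 28,750 × 100 / 38)
    = √(151,315.79) ≈ 388.99

389 bags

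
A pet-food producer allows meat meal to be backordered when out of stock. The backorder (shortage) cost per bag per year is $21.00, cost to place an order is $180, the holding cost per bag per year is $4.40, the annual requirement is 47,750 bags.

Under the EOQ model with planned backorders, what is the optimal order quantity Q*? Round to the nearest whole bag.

Q* = √(2DS/H) · √((H + b)/b)
   = √(2 × 47,750 × 180 / 4.4) · √((4.4 + 21) / 21)
   = 1,976.567 × 1.0998 ≈ 2,173.80

2,174 bags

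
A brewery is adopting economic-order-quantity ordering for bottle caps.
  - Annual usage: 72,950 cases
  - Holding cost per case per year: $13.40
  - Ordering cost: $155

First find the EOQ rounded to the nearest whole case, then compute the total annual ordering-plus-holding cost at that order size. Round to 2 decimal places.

2DS/H = 2·72,950·155/13.4 = 1,687,649.25
EOQ = √1,687,649.25 ≈ 1,299.10 → Q = 1,299 cases
Annual ordering cost = (D/Q)·S = (72,950/1,299) × 155 = $8,704.58
Annual holding cost  = (Q/2)·H = (1,299/2) × 13.4 = $8,703.30
Total = $8,704.58 + $8,703.30 = $17,407.88

$17,407.88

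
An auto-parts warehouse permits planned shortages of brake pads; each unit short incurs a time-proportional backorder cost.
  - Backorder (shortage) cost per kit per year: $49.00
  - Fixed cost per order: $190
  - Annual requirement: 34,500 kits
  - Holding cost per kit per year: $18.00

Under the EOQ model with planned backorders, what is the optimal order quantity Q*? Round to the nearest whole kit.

Q* = √(2DS/H) · √((H + b)/b)
   = √(2 × 34,500 × 190 / 18) · √((18 + 49) / 49)
   = 853.424 × 1.1693 ≈ 997.94

998 kits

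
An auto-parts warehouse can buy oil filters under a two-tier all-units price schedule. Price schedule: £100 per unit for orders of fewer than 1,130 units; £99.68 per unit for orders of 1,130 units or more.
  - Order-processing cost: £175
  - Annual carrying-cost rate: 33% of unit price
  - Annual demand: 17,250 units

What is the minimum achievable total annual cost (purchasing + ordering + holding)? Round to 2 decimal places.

H₁ = 33%×£100 = £33.0000;  H₂ = 33%×£99.68 = £32.8944
EOQ₁ = √(2×17,250×175/33.0000) = 427.73  (< 1,130, feasible at tier 1)
EOQ₂ = √(2×17,250×175/32.8944) = 428.42  (< 1,130 → use Q = 1,130 at tier-2 price)
TC(tier 1 (EOQ₁), Q≈427.7) = £1,739,115.15
TC(tier 2, Q≈1,130.0) = £1,740,736.80
Minimum at tier 1 (EOQ₁): £1,739,115.15

£1,739,115.15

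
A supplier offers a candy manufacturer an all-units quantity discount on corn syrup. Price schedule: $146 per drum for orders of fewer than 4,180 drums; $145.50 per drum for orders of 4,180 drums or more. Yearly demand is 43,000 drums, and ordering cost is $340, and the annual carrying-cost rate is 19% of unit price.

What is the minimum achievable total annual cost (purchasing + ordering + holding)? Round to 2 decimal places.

$6,306,480.13

H₁ = 19%×$146 = $27.7400;  H₂ = 19%×$145.50 = $27.6450
EOQ₁ = √(2×43,000×340/27.7400) = 1,026.68  (< 4,180, feasible at tier 1)
EOQ₂ = √(2×43,000×340/27.6450) = 1,028.44  (< 4,180 → use Q = 4,180 at tier-2 price)
TC(tier 1 (EOQ₁), Q≈1,026.7) = $6,306,480.13
TC(tier 2, Q≈4,180.0) = $6,317,775.66
Minimum at tier 1 (EOQ₁): $6,306,480.13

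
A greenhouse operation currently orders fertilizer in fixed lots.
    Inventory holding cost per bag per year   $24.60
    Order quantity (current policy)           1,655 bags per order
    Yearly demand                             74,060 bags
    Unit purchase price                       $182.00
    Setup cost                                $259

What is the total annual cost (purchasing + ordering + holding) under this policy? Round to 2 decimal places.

Orders/yr = 74,060/1,655 = 44.749; ordering cost = 44.749 × $259 = $11,590.05
Average inventory = 1,655/2 = 827.5; holding cost = 827.5 × $24.6 = $20,356.50
Purchase cost = D·C = 74,060 × 182 = $13,478,920.00
Total = $11,590.05 + $20,356.50 + $13,478,920.00 = $13,510,866.55

$13,510,866.55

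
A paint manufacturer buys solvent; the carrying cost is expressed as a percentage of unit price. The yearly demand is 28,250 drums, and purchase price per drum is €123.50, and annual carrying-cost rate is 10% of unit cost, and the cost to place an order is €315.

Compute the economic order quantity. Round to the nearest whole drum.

Holding cost per drum per year: H = 10% × €123.5 = €12.3500
Optimal lot size Q* = (2 × 28,250 × €315 / €12.35)^½ ≈ 1,200.46

1,200 drums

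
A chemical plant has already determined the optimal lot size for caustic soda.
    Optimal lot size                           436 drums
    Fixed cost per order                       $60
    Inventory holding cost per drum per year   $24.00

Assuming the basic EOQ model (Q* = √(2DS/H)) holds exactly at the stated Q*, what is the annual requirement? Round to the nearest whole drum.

38,019 drums per year

EOQ relation: Q² = 2DS/H, so rearrange for the unknown.
D = Q²H / (2S) = 436² × 24 / (2 × 60) = 38,019.20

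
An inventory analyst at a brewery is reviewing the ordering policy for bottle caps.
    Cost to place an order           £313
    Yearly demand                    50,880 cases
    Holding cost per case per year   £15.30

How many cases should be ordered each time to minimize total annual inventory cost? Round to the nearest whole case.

1,443 cases

EOQ = √(2DS/H) = √(2 × 50,880 × 313 / 15.3)
    = √(2,081,756.86) ≈ 1,442.83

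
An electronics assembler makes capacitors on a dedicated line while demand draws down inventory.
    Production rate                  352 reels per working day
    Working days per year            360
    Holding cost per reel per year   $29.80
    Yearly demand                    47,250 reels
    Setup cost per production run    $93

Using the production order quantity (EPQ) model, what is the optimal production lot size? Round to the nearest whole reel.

d = 47,250/360 = 131.2500 reels/day;  effective holding cost H(1 − d/p) = 29.8·(1 − 131.2500/352) = 18.68849
Q* = √(2DS / H_eff) = √(2·47,250·93 / 18.68849) ≈ 685.76

686 reels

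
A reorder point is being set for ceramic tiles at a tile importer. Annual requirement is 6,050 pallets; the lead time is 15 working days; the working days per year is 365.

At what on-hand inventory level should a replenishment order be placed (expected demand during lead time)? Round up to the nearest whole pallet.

249 pallets

Daily demand d = 6,050 / 365 = 16.575 pallets/day
Demand during lead time = 16.575 × 15 = 248.63
Reorder point = 248.63 → round up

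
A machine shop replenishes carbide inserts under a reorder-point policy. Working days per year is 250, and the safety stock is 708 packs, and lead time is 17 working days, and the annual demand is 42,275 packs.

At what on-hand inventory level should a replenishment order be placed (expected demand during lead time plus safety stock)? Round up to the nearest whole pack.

Daily demand d = 42,275 / 250 = 169.100 packs/day
Demand during lead time = 169.100 × 17 = 2,874.70
Reorder point = 2,874.70 + 708 = 3,582.70 → round up

3,583 packs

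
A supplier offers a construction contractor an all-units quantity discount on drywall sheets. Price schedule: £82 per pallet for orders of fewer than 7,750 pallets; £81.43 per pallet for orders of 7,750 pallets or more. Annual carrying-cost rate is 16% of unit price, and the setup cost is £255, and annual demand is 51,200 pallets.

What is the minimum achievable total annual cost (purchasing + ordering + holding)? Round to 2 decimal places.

H₁ = 16%×£82 = £13.1200;  H₂ = 16%×£81.43 = £13.0288
EOQ₁ = √(2×51,200×255/13.1200) = 1,410.76  (< 7,750, feasible at tier 1)
EOQ₂ = √(2×51,200×255/13.0288) = 1,415.69  (< 7,750 → use Q = 7,750 at tier-2 price)
TC(tier 1 (EOQ₁), Q≈1,410.8) = £4,216,909.17
TC(tier 2, Q≈7,750.0) = £4,221,387.25
Minimum at tier 1 (EOQ₁): £4,216,909.17

£4,216,909.17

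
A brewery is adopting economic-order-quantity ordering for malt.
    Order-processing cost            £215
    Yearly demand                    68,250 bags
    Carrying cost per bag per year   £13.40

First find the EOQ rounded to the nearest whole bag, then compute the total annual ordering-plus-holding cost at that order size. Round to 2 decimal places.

Q* = √(2·D·S / H) = √(2·68,250·215 / 13.4) = √2,190,111.9 ≈ 1,479.90 → Q = 1,480 bags
Orders/yr = 68,250/1,480 = 46.115; ordering cost = 46.115 × £215 = £9,914.70
Average inventory = 1,480/2 = 740; holding cost = 740 × £13.4 = £9,916.00
Total = £9,914.70 + £9,916.00 = £19,830.70

£19,830.70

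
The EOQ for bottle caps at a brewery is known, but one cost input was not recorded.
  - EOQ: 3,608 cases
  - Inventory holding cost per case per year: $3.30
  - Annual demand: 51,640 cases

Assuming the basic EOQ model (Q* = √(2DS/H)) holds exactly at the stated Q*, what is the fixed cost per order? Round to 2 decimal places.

EOQ relation: Q² = 2DS/H, so rearrange for the unknown.
S = Q²H / (2D) = 3,608² × 3.3 / (2 × 51,640) = 415.9401

$415.94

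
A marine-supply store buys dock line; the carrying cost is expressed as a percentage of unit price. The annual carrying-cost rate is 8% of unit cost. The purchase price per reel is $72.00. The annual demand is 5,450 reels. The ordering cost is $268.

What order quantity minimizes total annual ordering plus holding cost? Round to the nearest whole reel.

H = i·C = 0.08 × $72 = $5.7600 per reel-year
Q* = √(2·D·S / H) = √(2·5,450·268 / 5.76) = √507,152.8 ≈ 712.15

712 reels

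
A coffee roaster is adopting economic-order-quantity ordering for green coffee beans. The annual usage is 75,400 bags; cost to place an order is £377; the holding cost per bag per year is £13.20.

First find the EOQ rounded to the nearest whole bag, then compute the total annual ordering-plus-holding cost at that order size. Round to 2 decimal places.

£27,394.18

Optimal lot size Q* = (2 × 75,400 × £377 / £13.2)^½ ≈ 2,075.32 → Q = 2,075 bags
Ordering: D/Q × S = 75,400/2,075 × £377 = £13,699.18
Holding:  Q/2 × H = 2,075/2 × £13.2 = £13,695.00
Total = £13,699.18 + £13,695.00 = £27,394.18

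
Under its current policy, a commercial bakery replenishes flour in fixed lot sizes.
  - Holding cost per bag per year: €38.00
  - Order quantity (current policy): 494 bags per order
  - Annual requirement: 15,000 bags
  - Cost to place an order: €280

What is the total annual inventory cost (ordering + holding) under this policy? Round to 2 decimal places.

Ordering: D/Q × S = 15,000/494 × €280 = €8,502.02
Holding:  Q/2 × H = 494/2 × €38 = €9,386.00
Total = €8,502.02 + €9,386.00 = €17,888.02

€17,888.02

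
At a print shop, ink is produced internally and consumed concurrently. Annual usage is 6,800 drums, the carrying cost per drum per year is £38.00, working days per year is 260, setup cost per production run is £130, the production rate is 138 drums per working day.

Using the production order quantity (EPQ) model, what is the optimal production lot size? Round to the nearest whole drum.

240 drums

Daily demand d = 6,800/260 = 26.154; p = 138; 1 − d/p = 0.81048
EPQ = √(2DS / (H(1 − d/p)))
    = √(2 × 6,800 × 130 / (38 × 0.81048)) ≈ 239.60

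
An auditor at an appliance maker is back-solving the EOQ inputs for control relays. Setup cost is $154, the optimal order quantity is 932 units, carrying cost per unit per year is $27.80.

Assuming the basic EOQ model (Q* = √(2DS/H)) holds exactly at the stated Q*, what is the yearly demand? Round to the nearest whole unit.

Since Q* = (2DS/H)^½, squaring gives Q*²·H = 2DS.
D = Q²H / (2S) = 932² × 27.8 / (2 × 154) = 78,401.78

78,402 units per year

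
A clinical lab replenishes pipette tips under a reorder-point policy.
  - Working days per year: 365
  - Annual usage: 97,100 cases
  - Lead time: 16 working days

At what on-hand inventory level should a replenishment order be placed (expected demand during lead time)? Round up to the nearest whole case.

Daily demand d = 97,100 / 365 = 266.027 cases/day
Demand during lead time = 266.027 × 16 = 4,256.44
Reorder point = 4,256.44 → round up

4,257 cases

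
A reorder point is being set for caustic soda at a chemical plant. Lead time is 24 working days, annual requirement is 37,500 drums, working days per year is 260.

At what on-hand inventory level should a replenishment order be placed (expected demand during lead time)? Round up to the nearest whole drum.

3,462 drums

Daily demand d = 37,500 / 260 = 144.231 drums/day
Demand during lead time = 144.231 × 24 = 3,461.54
Reorder point = 3,461.54 → round up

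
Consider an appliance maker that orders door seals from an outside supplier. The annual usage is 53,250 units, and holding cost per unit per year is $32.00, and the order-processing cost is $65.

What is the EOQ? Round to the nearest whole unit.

465 units

2DS/H = 2·53,250·65/32 = 216,328.12
EOQ = √216,328.12 ≈ 465.11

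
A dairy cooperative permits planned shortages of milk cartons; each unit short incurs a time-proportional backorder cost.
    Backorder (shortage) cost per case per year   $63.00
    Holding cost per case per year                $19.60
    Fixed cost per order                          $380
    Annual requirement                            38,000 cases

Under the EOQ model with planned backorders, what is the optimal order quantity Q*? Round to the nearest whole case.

1,390 cases

Basic EOQ = √(2·38,000·380/19.6) = 1,213.865
Backorder adjustment √((H+b)/b) = √((19.6+63)/63) = 1.1450
Q* = 1,213.865 × 1.1450 ≈ 1,389.92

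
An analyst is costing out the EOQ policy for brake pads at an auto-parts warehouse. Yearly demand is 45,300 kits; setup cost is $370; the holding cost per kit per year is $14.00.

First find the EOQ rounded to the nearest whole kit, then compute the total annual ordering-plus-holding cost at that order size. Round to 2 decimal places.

$21,663.52

2DS/H = 2·45,300·370/14 = 2,394,428.57
EOQ = √2,394,428.57 ≈ 1,547.39 → Q = 1,547 kits
Annual ordering cost = (D/Q)·S = (45,300/1,547) × 370 = $10,834.52
Annual holding cost  = (Q/2)·H = (1,547/2) × 14 = $10,829.00
Total = $10,834.52 + $10,829.00 = $21,663.52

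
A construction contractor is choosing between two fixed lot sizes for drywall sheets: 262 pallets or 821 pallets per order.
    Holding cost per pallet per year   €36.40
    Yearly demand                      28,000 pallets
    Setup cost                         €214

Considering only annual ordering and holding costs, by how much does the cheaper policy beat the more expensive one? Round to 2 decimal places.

€5,398.01

TC(Q) = (D/Q)S + (Q/2)H
TC(262) = (28,000/262)×214 + (262/2)×36.4 = €27,638.63
TC(821) = (28,000/821)×214 + (821/2)×36.4 = €22,240.62
Cheaper: Q = 821.  Difference = €5,398.01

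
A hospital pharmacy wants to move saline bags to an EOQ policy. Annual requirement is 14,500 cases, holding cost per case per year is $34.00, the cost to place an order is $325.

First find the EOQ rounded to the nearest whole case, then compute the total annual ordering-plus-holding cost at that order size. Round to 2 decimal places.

$17,901.13

2DS/H = 2·14,500·325/34 = 277,205.88
EOQ = √277,205.88 ≈ 526.50 → Q = 527 cases
Ordering: D/Q × S = 14,500/527 × $325 = $8,942.13
Holding:  Q/2 × H = 527/2 × $34 = $8,959.00
Total = $8,942.13 + $8,959.00 = $17,901.13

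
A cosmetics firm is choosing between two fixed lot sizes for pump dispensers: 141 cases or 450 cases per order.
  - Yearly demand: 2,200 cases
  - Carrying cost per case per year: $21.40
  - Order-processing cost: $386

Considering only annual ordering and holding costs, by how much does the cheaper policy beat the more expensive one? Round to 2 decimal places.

$829.28

For each Q, cost = (D/Q)·S + (Q/2)·H.
TC(141) = (2,200/141)×386 + (141/2)×21.4 = $7,531.40
TC(450) = (2,200/450)×386 + (450/2)×21.4 = $6,702.11
Cheaper: Q = 450.  Difference = $829.28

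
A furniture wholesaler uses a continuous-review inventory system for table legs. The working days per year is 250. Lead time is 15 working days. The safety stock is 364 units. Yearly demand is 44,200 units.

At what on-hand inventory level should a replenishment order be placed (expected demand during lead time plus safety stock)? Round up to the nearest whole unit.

Daily demand d = 44,200 / 250 = 176.800 units/day
Demand during lead time = 176.800 × 15 = 2,652.00
Reorder point = 2,652.00 + 364 = 3,016.00 → round up

3,016 units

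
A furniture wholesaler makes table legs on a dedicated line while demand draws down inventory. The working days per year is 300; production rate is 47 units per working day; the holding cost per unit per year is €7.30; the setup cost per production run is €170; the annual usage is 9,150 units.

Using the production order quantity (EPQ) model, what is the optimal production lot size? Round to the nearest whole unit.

Daily demand d = 9,150/300 = 30.500; p = 47; 1 − d/p = 0.35106
EPQ = √(2DS / (H(1 − d/p)))
    = √(2 × 9,150 × 170 / (7.3 × 0.35106)) ≈ 1,101.78

1,102 units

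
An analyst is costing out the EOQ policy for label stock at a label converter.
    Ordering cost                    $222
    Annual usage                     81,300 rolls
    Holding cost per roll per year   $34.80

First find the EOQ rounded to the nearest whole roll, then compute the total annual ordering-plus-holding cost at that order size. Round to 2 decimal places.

$35,442.67

Q* = √(2·D·S / H) = √(2·81,300·222 / 34.8) = √1,037,275.9 ≈ 1,018.47 → Q = 1,018 rolls
Annual ordering cost = (D/Q)·S = (81,300/1,018) × 222 = $17,729.47
Annual holding cost  = (Q/2)·H = (1,018/2) × 34.8 = $17,713.20
Total = $17,729.47 + $17,713.20 = $35,442.67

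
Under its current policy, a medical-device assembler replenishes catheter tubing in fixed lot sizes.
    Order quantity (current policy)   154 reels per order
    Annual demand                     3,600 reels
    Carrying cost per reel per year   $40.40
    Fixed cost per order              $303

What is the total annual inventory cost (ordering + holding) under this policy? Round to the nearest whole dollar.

Annual ordering cost = (D/Q)·S = (3,600/154) × 303 = $7,083.12
Annual holding cost  = (Q/2)·H = (154/2) × 40.4 = $3,110.80
Total = $7,083.12 + $3,110.80 = $10,193.92

$10,194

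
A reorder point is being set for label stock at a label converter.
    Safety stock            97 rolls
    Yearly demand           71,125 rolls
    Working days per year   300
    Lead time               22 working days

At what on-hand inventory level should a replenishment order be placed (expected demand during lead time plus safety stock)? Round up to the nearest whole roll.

Daily demand d = 71,125 / 300 = 237.083 rolls/day
Demand during lead time = 237.083 × 22 = 5,215.83
Reorder point = 5,215.83 + 97 = 5,312.83 → round up

5,313 rolls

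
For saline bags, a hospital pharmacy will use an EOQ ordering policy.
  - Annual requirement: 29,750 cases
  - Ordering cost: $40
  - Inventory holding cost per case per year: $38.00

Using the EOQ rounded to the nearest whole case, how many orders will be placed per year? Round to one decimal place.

119.0 orders per year

2DS/H = 2·29,750·40/38 = 62,631.58
EOQ = √62,631.58 ≈ 250.26 → Q = 250
Orders per year = D/Q = 29,750 / 250 = 119.000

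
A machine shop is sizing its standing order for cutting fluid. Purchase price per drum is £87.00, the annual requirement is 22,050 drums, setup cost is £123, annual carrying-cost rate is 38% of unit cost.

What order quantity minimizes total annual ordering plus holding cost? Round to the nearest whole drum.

405 drums

Carrying cost H = £87 × 38% = £33.0600/drum/yr
Optimal lot size Q* = (2 × 22,050 × £123 / £33.06)^½ ≈ 405.06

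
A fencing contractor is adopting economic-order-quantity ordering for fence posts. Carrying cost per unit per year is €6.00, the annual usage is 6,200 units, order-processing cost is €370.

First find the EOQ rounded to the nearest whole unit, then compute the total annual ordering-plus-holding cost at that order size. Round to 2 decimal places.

2DS/H = 2·6,200·370/6 = 764,666.67
EOQ = √764,666.67 ≈ 874.45 → Q = 874 units
Orders/yr = 6,200/874 = 7.094; ordering cost = 7.094 × €370 = €2,624.71
Average inventory = 874/2 = 437; holding cost = 437 × €6 = €2,622.00
Total = €2,624.71 + €2,622.00 = €5,246.71

€5,246.71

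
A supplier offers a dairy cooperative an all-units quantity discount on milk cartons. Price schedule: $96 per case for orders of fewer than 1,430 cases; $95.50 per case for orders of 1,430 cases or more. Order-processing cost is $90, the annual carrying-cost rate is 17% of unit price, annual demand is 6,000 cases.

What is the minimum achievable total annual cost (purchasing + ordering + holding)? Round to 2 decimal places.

$580,198.29

H₁ = 17%×$96 = $16.3200;  H₂ = 17%×$95.50 = $16.2350
EOQ₁ = √(2×6,000×90/16.3200) = 257.25  (< 1,430, feasible at tier 1)
EOQ₂ = √(2×6,000×90/16.2350) = 257.92  (< 1,430 → use Q = 1,430 at tier-2 price)
TC(tier 1 (EOQ₁), Q≈257.2) = $580,198.29
TC(tier 2, Q≈1,430.0) = $584,985.65
Minimum at tier 1 (EOQ₁): $580,198.29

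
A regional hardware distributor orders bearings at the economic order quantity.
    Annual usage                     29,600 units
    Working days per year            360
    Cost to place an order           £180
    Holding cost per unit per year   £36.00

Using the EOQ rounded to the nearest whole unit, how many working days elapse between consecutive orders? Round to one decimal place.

Optimal lot size Q* = (2 × 29,600 × £180 / £36)^½ ≈ 544.06 → Q = 544 units
Days between orders = 360 / (D/Q) = 360 / 54.412 ≈ 6.616

6.6 days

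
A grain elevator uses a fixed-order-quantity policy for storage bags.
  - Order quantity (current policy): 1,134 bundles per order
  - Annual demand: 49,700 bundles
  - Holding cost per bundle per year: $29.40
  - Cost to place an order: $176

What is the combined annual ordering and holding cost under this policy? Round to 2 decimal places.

$24,383.38

Ordering: D/Q × S = 49,700/1,134 × $176 = $7,713.58
Holding:  Q/2 × H = 1,134/2 × $29.4 = $16,669.80
Total = $7,713.58 + $16,669.80 = $24,383.38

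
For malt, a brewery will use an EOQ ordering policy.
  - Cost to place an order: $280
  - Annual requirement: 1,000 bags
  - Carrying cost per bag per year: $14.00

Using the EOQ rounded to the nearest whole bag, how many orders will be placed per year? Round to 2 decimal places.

2DS/H = 2·1,000·280/14 = 40,000.00
EOQ = √40,000.00 ≈ 200.00 → Q = 200
N = D/Q = 1,000/200 ≈ 5.000 orders/yr

5.00 orders per year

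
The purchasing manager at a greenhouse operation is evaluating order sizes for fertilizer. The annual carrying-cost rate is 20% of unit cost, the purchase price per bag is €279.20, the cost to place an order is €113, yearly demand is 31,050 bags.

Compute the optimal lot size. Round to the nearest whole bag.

354 bags

H = i·C = 0.2 × €279.2 = €55.8400 per bag-year
Q* = √(2·D·S / H) = √(2·31,050·113 / 55.84) = √125,668.0 ≈ 354.50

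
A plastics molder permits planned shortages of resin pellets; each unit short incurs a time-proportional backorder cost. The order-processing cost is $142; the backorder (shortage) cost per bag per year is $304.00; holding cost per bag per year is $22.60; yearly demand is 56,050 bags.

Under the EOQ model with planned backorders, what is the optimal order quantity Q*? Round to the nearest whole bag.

870 bags

Q* = √(2DS/H) · √((H + b)/b)
   = √(2 × 56,050 × 142 / 22.6) · √((22.6 + 304) / 304)
   = 839.253 × 1.0365 ≈ 869.89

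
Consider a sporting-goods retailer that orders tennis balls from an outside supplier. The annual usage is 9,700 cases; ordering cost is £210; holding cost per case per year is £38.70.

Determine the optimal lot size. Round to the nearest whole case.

EOQ = √(2DS/H) = √(2 × 9,700 × 210 / 38.7)
    = √(105,271.32) ≈ 324.46

324 cases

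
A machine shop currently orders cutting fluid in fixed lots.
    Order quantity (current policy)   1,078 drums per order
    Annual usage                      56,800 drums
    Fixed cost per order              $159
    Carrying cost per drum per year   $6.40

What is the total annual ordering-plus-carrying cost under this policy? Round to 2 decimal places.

Orders/yr = 56,800/1,078 = 52.690; ordering cost = 52.690 × $159 = $8,377.74
Average inventory = 1,078/2 = 539; holding cost = 539 × $6.4 = $3,449.60
Total = $8,377.74 + $3,449.60 = $11,827.34

$11,827.34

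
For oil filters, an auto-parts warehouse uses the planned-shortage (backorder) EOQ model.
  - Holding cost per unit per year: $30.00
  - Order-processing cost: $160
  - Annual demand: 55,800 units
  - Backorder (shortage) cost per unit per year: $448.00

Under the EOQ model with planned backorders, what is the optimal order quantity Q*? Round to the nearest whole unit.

Basic EOQ = √(2·55,800·160/30) = 771.492
Backorder adjustment √((H+b)/b) = √((30+448)/448) = 1.0329
Q* = 771.492 × 1.0329 ≈ 796.90

797 units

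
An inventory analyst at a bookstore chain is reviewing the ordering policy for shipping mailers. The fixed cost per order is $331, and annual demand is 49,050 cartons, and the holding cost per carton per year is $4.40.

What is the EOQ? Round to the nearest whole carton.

Optimal lot size Q* = (2 × 49,050 × $331 / $4.4)^½ ≈ 2,716.58

2,717 cartons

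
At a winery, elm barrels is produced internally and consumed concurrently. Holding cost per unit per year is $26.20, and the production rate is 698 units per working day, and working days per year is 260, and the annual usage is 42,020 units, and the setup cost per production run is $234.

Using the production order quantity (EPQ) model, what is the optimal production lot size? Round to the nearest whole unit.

988 units

Daily demand d = 42,020/260 = 161.615; p = 698; 1 − d/p = 0.76846
EPQ = √(2DS / (H(1 − d/p)))
    = √(2 × 42,020 × 234 / (26.2 × 0.76846)) ≈ 988.30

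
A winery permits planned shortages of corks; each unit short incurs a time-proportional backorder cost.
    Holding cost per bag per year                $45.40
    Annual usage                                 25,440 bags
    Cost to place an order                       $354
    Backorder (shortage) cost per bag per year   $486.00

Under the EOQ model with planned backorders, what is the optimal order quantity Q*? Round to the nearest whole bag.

Q* = √(2DS/H) · √((H + b)/b)
   = √(2 × 25,440 × 354 / 45.4) · √((45.4 + 486) / 486)
   = 629.865 × 1.0457 ≈ 658.63

659 bags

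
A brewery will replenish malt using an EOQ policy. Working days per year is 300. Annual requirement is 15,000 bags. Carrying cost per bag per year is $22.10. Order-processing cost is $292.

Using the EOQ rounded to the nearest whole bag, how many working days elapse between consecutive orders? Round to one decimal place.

EOQ = √(2DS/H) = √(2 × 15,000 × 292 / 22.1)
    = √(396,380.09) ≈ 629.59 → Q = 630 bags
Cycle time = (working days × Q)/D = (300 × 630) / 15,000 = 12.600 days

12.6 days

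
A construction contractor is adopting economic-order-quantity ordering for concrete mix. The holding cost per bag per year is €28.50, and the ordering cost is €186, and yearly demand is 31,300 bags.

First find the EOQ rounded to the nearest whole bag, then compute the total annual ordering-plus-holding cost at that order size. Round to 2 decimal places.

EOQ = √(2DS/H) = √(2 × 31,300 × 186 / 28.5)
    = √(408,547.37) ≈ 639.18 → Q = 639 bags
Orders/yr = 31,300/639 = 48.983; ordering cost = 48.983 × €186 = €9,110.80
Average inventory = 639/2 = 319.5; holding cost = 319.5 × €28.5 = €9,105.75
Total = €9,110.80 + €9,105.75 = €18,216.55

€18,216.55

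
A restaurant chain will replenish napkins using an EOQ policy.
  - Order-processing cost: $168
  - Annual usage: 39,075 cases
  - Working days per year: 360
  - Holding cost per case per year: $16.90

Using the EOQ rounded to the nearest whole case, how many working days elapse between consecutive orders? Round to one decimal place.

8.1 days

Optimal lot size Q* = (2 × 39,075 × $168 / $16.9)^½ ≈ 881.41 → Q = 881 cases
T = Q/D × 360 days = 881/39,075 × 360 = 8.117 days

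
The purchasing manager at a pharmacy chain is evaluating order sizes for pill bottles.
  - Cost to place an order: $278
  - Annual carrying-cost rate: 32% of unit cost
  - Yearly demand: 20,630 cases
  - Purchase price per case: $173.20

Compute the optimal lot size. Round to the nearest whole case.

Holding cost per case per year: H = 32% × $173.2 = $55.4240
Optimal lot size Q* = (2 × 20,630 × $278 / $55.424)^½ ≈ 454.92

455 cases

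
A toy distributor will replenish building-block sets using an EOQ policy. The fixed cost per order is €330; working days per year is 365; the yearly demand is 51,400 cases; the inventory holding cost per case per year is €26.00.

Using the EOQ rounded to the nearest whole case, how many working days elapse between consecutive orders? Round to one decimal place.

8.1 days

Q* = √(2·D·S / H) = √(2·51,400·330 / 26) = √1,304,769.2 ≈ 1,142.26 → Q = 1,142 cases
Cycle time = (working days × Q)/D = (365 × 1,142) / 51,400 = 8.110 days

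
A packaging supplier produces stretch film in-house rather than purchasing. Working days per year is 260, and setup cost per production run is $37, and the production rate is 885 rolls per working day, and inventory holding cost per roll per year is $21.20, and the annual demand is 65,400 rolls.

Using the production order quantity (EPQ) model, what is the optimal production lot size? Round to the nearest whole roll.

565 rolls

d = 65,400/260 = 251.5385 rolls/day;  effective holding cost H(1 − d/p) = 21.2·(1 − 251.5385/885) = 15.17445
Q* = √(2DS / H_eff) = √(2·65,400·37 / 15.17445) ≈ 564.74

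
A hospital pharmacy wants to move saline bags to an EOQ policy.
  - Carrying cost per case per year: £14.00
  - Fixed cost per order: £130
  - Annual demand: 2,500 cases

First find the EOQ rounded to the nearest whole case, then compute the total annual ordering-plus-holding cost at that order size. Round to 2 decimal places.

£3,016.63

Optimal lot size Q* = (2 × 2,500 × £130 / £14)^½ ≈ 215.47 → Q = 215 cases
Orders/yr = 2,500/215 = 11.628; ordering cost = 11.628 × £130 = £1,511.63
Average inventory = 215/2 = 107.5; holding cost = 107.5 × £14 = £1,505.00
Total = £1,511.63 + £1,505.00 = £3,016.63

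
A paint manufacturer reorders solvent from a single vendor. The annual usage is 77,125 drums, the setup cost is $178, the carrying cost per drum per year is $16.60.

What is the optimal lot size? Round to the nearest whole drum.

Q* = √(2·D·S / H) = √(2·77,125·178 / 16.6) = √1,654,006.0 ≈ 1,286.08

1,286 drums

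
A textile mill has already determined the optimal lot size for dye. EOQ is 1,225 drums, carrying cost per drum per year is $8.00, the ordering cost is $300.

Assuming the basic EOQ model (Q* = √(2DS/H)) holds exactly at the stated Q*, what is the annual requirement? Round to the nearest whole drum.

20,008 drums per year

From Q* = √(2DS/H) ⇒ Q*² = 2DS/H.
D = Q²H / (2S) = 1,225² × 8 / (2 × 300) = 20,008.33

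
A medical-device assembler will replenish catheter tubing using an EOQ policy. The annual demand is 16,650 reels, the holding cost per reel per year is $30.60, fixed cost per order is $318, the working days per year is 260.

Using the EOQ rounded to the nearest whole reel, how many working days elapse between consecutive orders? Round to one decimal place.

9.2 days

Q* = √(2·D·S / H) = √(2·16,650·318 / 30.6) = √346,058.8 ≈ 588.27 → Q = 588 reels
Cycle time = (working days × Q)/D = (260 × 588) / 16,650 = 9.182 days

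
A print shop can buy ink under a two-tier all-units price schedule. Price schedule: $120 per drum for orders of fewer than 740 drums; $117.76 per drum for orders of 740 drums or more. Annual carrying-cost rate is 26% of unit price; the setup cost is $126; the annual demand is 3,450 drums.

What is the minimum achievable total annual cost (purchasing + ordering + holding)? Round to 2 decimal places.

H₁ = 26%×$120 = $31.2000;  H₂ = 26%×$117.76 = $30.6176
EOQ₁ = √(2×3,450×126/31.2000) = 166.93  (< 740, feasible at tier 1)
EOQ₂ = √(2×3,450×126/30.6176) = 168.51  (< 740 → use Q = 740 at tier-2 price)
TC(tier 1 (EOQ₁), Q≈166.9) = $419,208.19
TC(tier 2, Q≈740.0) = $418,187.94
Minimum at tier 2: $418,187.94

$418,187.94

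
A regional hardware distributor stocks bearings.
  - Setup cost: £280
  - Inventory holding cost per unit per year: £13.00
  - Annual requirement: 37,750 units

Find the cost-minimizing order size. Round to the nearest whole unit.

Q* = √(2·D·S / H) = √(2·37,750·280 / 13) = √1,626,153.8 ≈ 1,275.21

1,275 units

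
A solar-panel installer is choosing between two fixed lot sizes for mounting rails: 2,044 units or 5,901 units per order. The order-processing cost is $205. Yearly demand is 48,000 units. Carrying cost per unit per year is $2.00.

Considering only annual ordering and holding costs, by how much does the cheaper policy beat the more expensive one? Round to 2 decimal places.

Annual cost at Q: ordering D·S/Q plus holding Q·H/2.
TC(2,044) = (48,000/2,044)×205 + (2,044/2)×2 = $6,858.09
TC(5,901) = (48,000/5,901)×205 + (5,901/2)×2 = $7,568.51
Lots of 2,044 are cheaper by $710.42.

$710.42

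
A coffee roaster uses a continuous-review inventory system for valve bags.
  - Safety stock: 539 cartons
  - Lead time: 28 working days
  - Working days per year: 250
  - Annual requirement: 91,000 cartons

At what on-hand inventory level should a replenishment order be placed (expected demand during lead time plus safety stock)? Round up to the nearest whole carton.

10,731 cartons

Daily demand d = 91,000 / 250 = 364.000 cartons/day
Demand during lead time = 364.000 × 28 = 10,192.00
Reorder point = 10,192.00 + 539 = 10,731.00 → round up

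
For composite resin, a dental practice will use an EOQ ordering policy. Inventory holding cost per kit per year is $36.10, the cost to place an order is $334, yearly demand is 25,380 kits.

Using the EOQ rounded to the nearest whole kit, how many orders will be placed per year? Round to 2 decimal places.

37.05 orders per year

Optimal lot size Q* = (2 × 25,380 × $334 / $36.1)^½ ≈ 685.30 → Q = 685
N = D/Q = 25,380/685 ≈ 37.051 orders/yr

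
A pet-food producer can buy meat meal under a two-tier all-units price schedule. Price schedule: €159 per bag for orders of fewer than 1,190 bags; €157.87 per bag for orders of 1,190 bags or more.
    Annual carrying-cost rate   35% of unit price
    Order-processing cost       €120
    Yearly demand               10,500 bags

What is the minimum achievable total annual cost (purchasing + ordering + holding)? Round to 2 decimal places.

€1,681,342.21

H₁ = 35%×€159 = €55.6500;  H₂ = 35%×€157.87 = €55.2545
EOQ₁ = √(2×10,500×120/55.6500) = 212.80  (< 1,190, feasible at tier 1)
EOQ₂ = √(2×10,500×120/55.2545) = 213.56  (< 1,190 → use Q = 1,190 at tier-2 price)
TC(tier 1 (EOQ₁), Q≈212.8) = €1,681,342.21
TC(tier 2, Q≈1,190.0) = €1,691,570.25
Minimum at tier 1 (EOQ₁): €1,681,342.21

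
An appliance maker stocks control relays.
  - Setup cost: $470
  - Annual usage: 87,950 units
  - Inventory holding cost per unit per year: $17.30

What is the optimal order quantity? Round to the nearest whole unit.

2,186 units

EOQ = √(2DS/H) = √(2 × 87,950 × 470 / 17.3)
    = √(4,778,786.13) ≈ 2,186.04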